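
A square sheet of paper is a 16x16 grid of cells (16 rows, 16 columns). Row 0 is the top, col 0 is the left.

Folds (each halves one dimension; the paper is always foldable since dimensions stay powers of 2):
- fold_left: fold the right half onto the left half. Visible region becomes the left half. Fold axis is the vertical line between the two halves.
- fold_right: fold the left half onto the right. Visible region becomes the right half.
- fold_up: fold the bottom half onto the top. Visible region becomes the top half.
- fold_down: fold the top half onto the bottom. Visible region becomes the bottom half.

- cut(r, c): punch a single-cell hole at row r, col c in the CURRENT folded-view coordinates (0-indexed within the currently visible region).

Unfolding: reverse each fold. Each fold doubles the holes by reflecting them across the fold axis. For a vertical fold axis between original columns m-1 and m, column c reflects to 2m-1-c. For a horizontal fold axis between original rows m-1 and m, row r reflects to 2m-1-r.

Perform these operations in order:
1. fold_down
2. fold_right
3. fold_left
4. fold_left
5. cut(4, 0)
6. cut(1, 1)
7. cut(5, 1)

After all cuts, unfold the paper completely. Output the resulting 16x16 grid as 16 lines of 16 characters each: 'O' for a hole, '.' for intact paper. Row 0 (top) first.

Op 1 fold_down: fold axis h@8; visible region now rows[8,16) x cols[0,16) = 8x16
Op 2 fold_right: fold axis v@8; visible region now rows[8,16) x cols[8,16) = 8x8
Op 3 fold_left: fold axis v@12; visible region now rows[8,16) x cols[8,12) = 8x4
Op 4 fold_left: fold axis v@10; visible region now rows[8,16) x cols[8,10) = 8x2
Op 5 cut(4, 0): punch at orig (12,8); cuts so far [(12, 8)]; region rows[8,16) x cols[8,10) = 8x2
Op 6 cut(1, 1): punch at orig (9,9); cuts so far [(9, 9), (12, 8)]; region rows[8,16) x cols[8,10) = 8x2
Op 7 cut(5, 1): punch at orig (13,9); cuts so far [(9, 9), (12, 8), (13, 9)]; region rows[8,16) x cols[8,10) = 8x2
Unfold 1 (reflect across v@10): 6 holes -> [(9, 9), (9, 10), (12, 8), (12, 11), (13, 9), (13, 10)]
Unfold 2 (reflect across v@12): 12 holes -> [(9, 9), (9, 10), (9, 13), (9, 14), (12, 8), (12, 11), (12, 12), (12, 15), (13, 9), (13, 10), (13, 13), (13, 14)]
Unfold 3 (reflect across v@8): 24 holes -> [(9, 1), (9, 2), (9, 5), (9, 6), (9, 9), (9, 10), (9, 13), (9, 14), (12, 0), (12, 3), (12, 4), (12, 7), (12, 8), (12, 11), (12, 12), (12, 15), (13, 1), (13, 2), (13, 5), (13, 6), (13, 9), (13, 10), (13, 13), (13, 14)]
Unfold 4 (reflect across h@8): 48 holes -> [(2, 1), (2, 2), (2, 5), (2, 6), (2, 9), (2, 10), (2, 13), (2, 14), (3, 0), (3, 3), (3, 4), (3, 7), (3, 8), (3, 11), (3, 12), (3, 15), (6, 1), (6, 2), (6, 5), (6, 6), (6, 9), (6, 10), (6, 13), (6, 14), (9, 1), (9, 2), (9, 5), (9, 6), (9, 9), (9, 10), (9, 13), (9, 14), (12, 0), (12, 3), (12, 4), (12, 7), (12, 8), (12, 11), (12, 12), (12, 15), (13, 1), (13, 2), (13, 5), (13, 6), (13, 9), (13, 10), (13, 13), (13, 14)]

Answer: ................
................
.OO..OO..OO..OO.
O..OO..OO..OO..O
................
................
.OO..OO..OO..OO.
................
................
.OO..OO..OO..OO.
................
................
O..OO..OO..OO..O
.OO..OO..OO..OO.
................
................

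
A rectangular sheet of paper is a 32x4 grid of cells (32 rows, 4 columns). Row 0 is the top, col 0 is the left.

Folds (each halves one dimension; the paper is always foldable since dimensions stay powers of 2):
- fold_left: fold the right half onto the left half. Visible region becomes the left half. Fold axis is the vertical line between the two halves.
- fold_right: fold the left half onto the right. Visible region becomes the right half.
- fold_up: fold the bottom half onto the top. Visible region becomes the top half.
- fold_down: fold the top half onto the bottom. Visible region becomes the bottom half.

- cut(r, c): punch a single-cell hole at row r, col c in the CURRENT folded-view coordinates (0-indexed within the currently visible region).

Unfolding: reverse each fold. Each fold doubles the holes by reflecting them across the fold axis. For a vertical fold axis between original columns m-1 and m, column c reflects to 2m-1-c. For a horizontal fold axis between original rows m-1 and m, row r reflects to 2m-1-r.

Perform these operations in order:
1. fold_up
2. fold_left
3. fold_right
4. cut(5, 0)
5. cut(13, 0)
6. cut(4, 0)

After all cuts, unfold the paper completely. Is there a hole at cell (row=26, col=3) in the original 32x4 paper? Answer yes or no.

Op 1 fold_up: fold axis h@16; visible region now rows[0,16) x cols[0,4) = 16x4
Op 2 fold_left: fold axis v@2; visible region now rows[0,16) x cols[0,2) = 16x2
Op 3 fold_right: fold axis v@1; visible region now rows[0,16) x cols[1,2) = 16x1
Op 4 cut(5, 0): punch at orig (5,1); cuts so far [(5, 1)]; region rows[0,16) x cols[1,2) = 16x1
Op 5 cut(13, 0): punch at orig (13,1); cuts so far [(5, 1), (13, 1)]; region rows[0,16) x cols[1,2) = 16x1
Op 6 cut(4, 0): punch at orig (4,1); cuts so far [(4, 1), (5, 1), (13, 1)]; region rows[0,16) x cols[1,2) = 16x1
Unfold 1 (reflect across v@1): 6 holes -> [(4, 0), (4, 1), (5, 0), (5, 1), (13, 0), (13, 1)]
Unfold 2 (reflect across v@2): 12 holes -> [(4, 0), (4, 1), (4, 2), (4, 3), (5, 0), (5, 1), (5, 2), (5, 3), (13, 0), (13, 1), (13, 2), (13, 3)]
Unfold 3 (reflect across h@16): 24 holes -> [(4, 0), (4, 1), (4, 2), (4, 3), (5, 0), (5, 1), (5, 2), (5, 3), (13, 0), (13, 1), (13, 2), (13, 3), (18, 0), (18, 1), (18, 2), (18, 3), (26, 0), (26, 1), (26, 2), (26, 3), (27, 0), (27, 1), (27, 2), (27, 3)]
Holes: [(4, 0), (4, 1), (4, 2), (4, 3), (5, 0), (5, 1), (5, 2), (5, 3), (13, 0), (13, 1), (13, 2), (13, 3), (18, 0), (18, 1), (18, 2), (18, 3), (26, 0), (26, 1), (26, 2), (26, 3), (27, 0), (27, 1), (27, 2), (27, 3)]

Answer: yes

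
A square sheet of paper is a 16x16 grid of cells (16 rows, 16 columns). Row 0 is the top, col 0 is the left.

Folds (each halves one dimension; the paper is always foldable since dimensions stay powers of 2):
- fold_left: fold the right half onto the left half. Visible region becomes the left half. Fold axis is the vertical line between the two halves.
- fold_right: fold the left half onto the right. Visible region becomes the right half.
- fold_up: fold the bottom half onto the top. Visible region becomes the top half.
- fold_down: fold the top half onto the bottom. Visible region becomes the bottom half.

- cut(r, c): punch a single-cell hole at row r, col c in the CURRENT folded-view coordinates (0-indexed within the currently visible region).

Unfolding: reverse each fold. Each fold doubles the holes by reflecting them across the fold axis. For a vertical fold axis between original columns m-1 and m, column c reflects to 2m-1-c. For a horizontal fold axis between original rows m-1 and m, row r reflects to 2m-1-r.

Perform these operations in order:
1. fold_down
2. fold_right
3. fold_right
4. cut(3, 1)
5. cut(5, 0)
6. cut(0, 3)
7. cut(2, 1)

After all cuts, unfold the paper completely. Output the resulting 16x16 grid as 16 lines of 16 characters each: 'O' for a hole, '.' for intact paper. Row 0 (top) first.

Op 1 fold_down: fold axis h@8; visible region now rows[8,16) x cols[0,16) = 8x16
Op 2 fold_right: fold axis v@8; visible region now rows[8,16) x cols[8,16) = 8x8
Op 3 fold_right: fold axis v@12; visible region now rows[8,16) x cols[12,16) = 8x4
Op 4 cut(3, 1): punch at orig (11,13); cuts so far [(11, 13)]; region rows[8,16) x cols[12,16) = 8x4
Op 5 cut(5, 0): punch at orig (13,12); cuts so far [(11, 13), (13, 12)]; region rows[8,16) x cols[12,16) = 8x4
Op 6 cut(0, 3): punch at orig (8,15); cuts so far [(8, 15), (11, 13), (13, 12)]; region rows[8,16) x cols[12,16) = 8x4
Op 7 cut(2, 1): punch at orig (10,13); cuts so far [(8, 15), (10, 13), (11, 13), (13, 12)]; region rows[8,16) x cols[12,16) = 8x4
Unfold 1 (reflect across v@12): 8 holes -> [(8, 8), (8, 15), (10, 10), (10, 13), (11, 10), (11, 13), (13, 11), (13, 12)]
Unfold 2 (reflect across v@8): 16 holes -> [(8, 0), (8, 7), (8, 8), (8, 15), (10, 2), (10, 5), (10, 10), (10, 13), (11, 2), (11, 5), (11, 10), (11, 13), (13, 3), (13, 4), (13, 11), (13, 12)]
Unfold 3 (reflect across h@8): 32 holes -> [(2, 3), (2, 4), (2, 11), (2, 12), (4, 2), (4, 5), (4, 10), (4, 13), (5, 2), (5, 5), (5, 10), (5, 13), (7, 0), (7, 7), (7, 8), (7, 15), (8, 0), (8, 7), (8, 8), (8, 15), (10, 2), (10, 5), (10, 10), (10, 13), (11, 2), (11, 5), (11, 10), (11, 13), (13, 3), (13, 4), (13, 11), (13, 12)]

Answer: ................
................
...OO......OO...
................
..O..O....O..O..
..O..O....O..O..
................
O......OO......O
O......OO......O
................
..O..O....O..O..
..O..O....O..O..
................
...OO......OO...
................
................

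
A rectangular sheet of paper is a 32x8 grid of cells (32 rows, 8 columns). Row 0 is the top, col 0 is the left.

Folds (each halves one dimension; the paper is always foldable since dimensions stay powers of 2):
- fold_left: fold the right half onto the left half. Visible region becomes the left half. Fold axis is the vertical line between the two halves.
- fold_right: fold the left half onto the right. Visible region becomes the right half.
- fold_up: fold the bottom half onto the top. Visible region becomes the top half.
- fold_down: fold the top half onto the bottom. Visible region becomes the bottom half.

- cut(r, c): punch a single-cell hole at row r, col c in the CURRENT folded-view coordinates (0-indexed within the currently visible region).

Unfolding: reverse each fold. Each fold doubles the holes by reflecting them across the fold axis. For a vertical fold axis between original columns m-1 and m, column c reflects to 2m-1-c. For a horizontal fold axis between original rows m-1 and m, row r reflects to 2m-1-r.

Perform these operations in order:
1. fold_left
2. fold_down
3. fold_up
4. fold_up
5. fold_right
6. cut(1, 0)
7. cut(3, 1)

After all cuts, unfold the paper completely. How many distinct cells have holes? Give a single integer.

Answer: 64

Derivation:
Op 1 fold_left: fold axis v@4; visible region now rows[0,32) x cols[0,4) = 32x4
Op 2 fold_down: fold axis h@16; visible region now rows[16,32) x cols[0,4) = 16x4
Op 3 fold_up: fold axis h@24; visible region now rows[16,24) x cols[0,4) = 8x4
Op 4 fold_up: fold axis h@20; visible region now rows[16,20) x cols[0,4) = 4x4
Op 5 fold_right: fold axis v@2; visible region now rows[16,20) x cols[2,4) = 4x2
Op 6 cut(1, 0): punch at orig (17,2); cuts so far [(17, 2)]; region rows[16,20) x cols[2,4) = 4x2
Op 7 cut(3, 1): punch at orig (19,3); cuts so far [(17, 2), (19, 3)]; region rows[16,20) x cols[2,4) = 4x2
Unfold 1 (reflect across v@2): 4 holes -> [(17, 1), (17, 2), (19, 0), (19, 3)]
Unfold 2 (reflect across h@20): 8 holes -> [(17, 1), (17, 2), (19, 0), (19, 3), (20, 0), (20, 3), (22, 1), (22, 2)]
Unfold 3 (reflect across h@24): 16 holes -> [(17, 1), (17, 2), (19, 0), (19, 3), (20, 0), (20, 3), (22, 1), (22, 2), (25, 1), (25, 2), (27, 0), (27, 3), (28, 0), (28, 3), (30, 1), (30, 2)]
Unfold 4 (reflect across h@16): 32 holes -> [(1, 1), (1, 2), (3, 0), (3, 3), (4, 0), (4, 3), (6, 1), (6, 2), (9, 1), (9, 2), (11, 0), (11, 3), (12, 0), (12, 3), (14, 1), (14, 2), (17, 1), (17, 2), (19, 0), (19, 3), (20, 0), (20, 3), (22, 1), (22, 2), (25, 1), (25, 2), (27, 0), (27, 3), (28, 0), (28, 3), (30, 1), (30, 2)]
Unfold 5 (reflect across v@4): 64 holes -> [(1, 1), (1, 2), (1, 5), (1, 6), (3, 0), (3, 3), (3, 4), (3, 7), (4, 0), (4, 3), (4, 4), (4, 7), (6, 1), (6, 2), (6, 5), (6, 6), (9, 1), (9, 2), (9, 5), (9, 6), (11, 0), (11, 3), (11, 4), (11, 7), (12, 0), (12, 3), (12, 4), (12, 7), (14, 1), (14, 2), (14, 5), (14, 6), (17, 1), (17, 2), (17, 5), (17, 6), (19, 0), (19, 3), (19, 4), (19, 7), (20, 0), (20, 3), (20, 4), (20, 7), (22, 1), (22, 2), (22, 5), (22, 6), (25, 1), (25, 2), (25, 5), (25, 6), (27, 0), (27, 3), (27, 4), (27, 7), (28, 0), (28, 3), (28, 4), (28, 7), (30, 1), (30, 2), (30, 5), (30, 6)]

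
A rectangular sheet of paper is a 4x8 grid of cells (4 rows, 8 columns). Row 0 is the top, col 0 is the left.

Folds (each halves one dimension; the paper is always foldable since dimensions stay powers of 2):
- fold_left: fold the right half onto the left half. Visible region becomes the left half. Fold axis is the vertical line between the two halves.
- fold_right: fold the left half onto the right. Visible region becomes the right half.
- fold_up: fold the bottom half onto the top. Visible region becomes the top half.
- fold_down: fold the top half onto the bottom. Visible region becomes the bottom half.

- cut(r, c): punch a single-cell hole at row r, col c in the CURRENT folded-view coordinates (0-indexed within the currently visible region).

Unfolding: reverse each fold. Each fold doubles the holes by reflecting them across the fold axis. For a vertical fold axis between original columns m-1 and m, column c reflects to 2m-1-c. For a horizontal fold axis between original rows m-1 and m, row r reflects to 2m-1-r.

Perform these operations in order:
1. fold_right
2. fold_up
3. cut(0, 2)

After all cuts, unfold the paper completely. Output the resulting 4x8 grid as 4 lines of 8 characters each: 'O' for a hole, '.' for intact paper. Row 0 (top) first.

Op 1 fold_right: fold axis v@4; visible region now rows[0,4) x cols[4,8) = 4x4
Op 2 fold_up: fold axis h@2; visible region now rows[0,2) x cols[4,8) = 2x4
Op 3 cut(0, 2): punch at orig (0,6); cuts so far [(0, 6)]; region rows[0,2) x cols[4,8) = 2x4
Unfold 1 (reflect across h@2): 2 holes -> [(0, 6), (3, 6)]
Unfold 2 (reflect across v@4): 4 holes -> [(0, 1), (0, 6), (3, 1), (3, 6)]

Answer: .O....O.
........
........
.O....O.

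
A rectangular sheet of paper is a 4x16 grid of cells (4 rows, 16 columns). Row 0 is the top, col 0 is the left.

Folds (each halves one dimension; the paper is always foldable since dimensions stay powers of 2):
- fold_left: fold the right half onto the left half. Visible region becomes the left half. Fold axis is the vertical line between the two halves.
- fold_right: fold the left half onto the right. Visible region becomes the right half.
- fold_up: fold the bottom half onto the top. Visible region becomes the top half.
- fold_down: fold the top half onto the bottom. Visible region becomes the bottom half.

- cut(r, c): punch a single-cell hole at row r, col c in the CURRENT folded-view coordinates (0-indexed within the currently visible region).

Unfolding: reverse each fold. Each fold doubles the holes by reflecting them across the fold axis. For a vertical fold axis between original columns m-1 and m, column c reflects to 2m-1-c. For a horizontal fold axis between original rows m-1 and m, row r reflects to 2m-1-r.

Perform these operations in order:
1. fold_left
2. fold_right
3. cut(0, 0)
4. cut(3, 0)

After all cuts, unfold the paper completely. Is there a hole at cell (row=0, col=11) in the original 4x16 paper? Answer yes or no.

Op 1 fold_left: fold axis v@8; visible region now rows[0,4) x cols[0,8) = 4x8
Op 2 fold_right: fold axis v@4; visible region now rows[0,4) x cols[4,8) = 4x4
Op 3 cut(0, 0): punch at orig (0,4); cuts so far [(0, 4)]; region rows[0,4) x cols[4,8) = 4x4
Op 4 cut(3, 0): punch at orig (3,4); cuts so far [(0, 4), (3, 4)]; region rows[0,4) x cols[4,8) = 4x4
Unfold 1 (reflect across v@4): 4 holes -> [(0, 3), (0, 4), (3, 3), (3, 4)]
Unfold 2 (reflect across v@8): 8 holes -> [(0, 3), (0, 4), (0, 11), (0, 12), (3, 3), (3, 4), (3, 11), (3, 12)]
Holes: [(0, 3), (0, 4), (0, 11), (0, 12), (3, 3), (3, 4), (3, 11), (3, 12)]

Answer: yes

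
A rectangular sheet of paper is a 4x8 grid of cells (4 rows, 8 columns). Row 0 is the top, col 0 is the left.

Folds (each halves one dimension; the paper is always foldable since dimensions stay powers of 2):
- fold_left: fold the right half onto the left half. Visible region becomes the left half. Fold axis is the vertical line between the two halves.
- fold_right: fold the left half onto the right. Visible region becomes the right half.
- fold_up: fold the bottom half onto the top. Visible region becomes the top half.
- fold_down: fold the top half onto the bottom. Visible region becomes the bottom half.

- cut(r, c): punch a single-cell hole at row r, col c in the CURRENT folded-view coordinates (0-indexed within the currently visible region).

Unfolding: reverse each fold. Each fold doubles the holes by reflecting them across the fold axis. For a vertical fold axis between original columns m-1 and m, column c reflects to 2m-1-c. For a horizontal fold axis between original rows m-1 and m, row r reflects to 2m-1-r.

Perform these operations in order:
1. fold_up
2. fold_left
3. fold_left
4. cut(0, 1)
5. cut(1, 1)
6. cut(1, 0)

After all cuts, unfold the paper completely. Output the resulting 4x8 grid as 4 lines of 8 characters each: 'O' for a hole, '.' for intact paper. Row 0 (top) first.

Op 1 fold_up: fold axis h@2; visible region now rows[0,2) x cols[0,8) = 2x8
Op 2 fold_left: fold axis v@4; visible region now rows[0,2) x cols[0,4) = 2x4
Op 3 fold_left: fold axis v@2; visible region now rows[0,2) x cols[0,2) = 2x2
Op 4 cut(0, 1): punch at orig (0,1); cuts so far [(0, 1)]; region rows[0,2) x cols[0,2) = 2x2
Op 5 cut(1, 1): punch at orig (1,1); cuts so far [(0, 1), (1, 1)]; region rows[0,2) x cols[0,2) = 2x2
Op 6 cut(1, 0): punch at orig (1,0); cuts so far [(0, 1), (1, 0), (1, 1)]; region rows[0,2) x cols[0,2) = 2x2
Unfold 1 (reflect across v@2): 6 holes -> [(0, 1), (0, 2), (1, 0), (1, 1), (1, 2), (1, 3)]
Unfold 2 (reflect across v@4): 12 holes -> [(0, 1), (0, 2), (0, 5), (0, 6), (1, 0), (1, 1), (1, 2), (1, 3), (1, 4), (1, 5), (1, 6), (1, 7)]
Unfold 3 (reflect across h@2): 24 holes -> [(0, 1), (0, 2), (0, 5), (0, 6), (1, 0), (1, 1), (1, 2), (1, 3), (1, 4), (1, 5), (1, 6), (1, 7), (2, 0), (2, 1), (2, 2), (2, 3), (2, 4), (2, 5), (2, 6), (2, 7), (3, 1), (3, 2), (3, 5), (3, 6)]

Answer: .OO..OO.
OOOOOOOO
OOOOOOOO
.OO..OO.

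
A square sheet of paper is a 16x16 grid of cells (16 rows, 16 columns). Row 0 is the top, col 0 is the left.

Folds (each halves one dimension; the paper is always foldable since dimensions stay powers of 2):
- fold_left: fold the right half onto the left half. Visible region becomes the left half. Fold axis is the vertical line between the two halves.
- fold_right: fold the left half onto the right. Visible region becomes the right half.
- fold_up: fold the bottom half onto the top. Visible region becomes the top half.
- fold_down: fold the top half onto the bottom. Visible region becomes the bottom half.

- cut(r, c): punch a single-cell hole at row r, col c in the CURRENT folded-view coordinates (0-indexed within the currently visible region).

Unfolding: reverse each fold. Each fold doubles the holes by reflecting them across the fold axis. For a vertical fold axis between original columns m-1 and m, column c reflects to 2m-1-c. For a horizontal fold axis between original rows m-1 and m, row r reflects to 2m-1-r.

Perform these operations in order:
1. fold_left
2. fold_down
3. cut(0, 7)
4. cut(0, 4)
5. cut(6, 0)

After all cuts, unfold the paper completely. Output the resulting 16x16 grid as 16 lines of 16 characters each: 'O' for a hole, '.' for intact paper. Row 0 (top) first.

Answer: ................
O..............O
................
................
................
................
................
....O..OO..O....
....O..OO..O....
................
................
................
................
................
O..............O
................

Derivation:
Op 1 fold_left: fold axis v@8; visible region now rows[0,16) x cols[0,8) = 16x8
Op 2 fold_down: fold axis h@8; visible region now rows[8,16) x cols[0,8) = 8x8
Op 3 cut(0, 7): punch at orig (8,7); cuts so far [(8, 7)]; region rows[8,16) x cols[0,8) = 8x8
Op 4 cut(0, 4): punch at orig (8,4); cuts so far [(8, 4), (8, 7)]; region rows[8,16) x cols[0,8) = 8x8
Op 5 cut(6, 0): punch at orig (14,0); cuts so far [(8, 4), (8, 7), (14, 0)]; region rows[8,16) x cols[0,8) = 8x8
Unfold 1 (reflect across h@8): 6 holes -> [(1, 0), (7, 4), (7, 7), (8, 4), (8, 7), (14, 0)]
Unfold 2 (reflect across v@8): 12 holes -> [(1, 0), (1, 15), (7, 4), (7, 7), (7, 8), (7, 11), (8, 4), (8, 7), (8, 8), (8, 11), (14, 0), (14, 15)]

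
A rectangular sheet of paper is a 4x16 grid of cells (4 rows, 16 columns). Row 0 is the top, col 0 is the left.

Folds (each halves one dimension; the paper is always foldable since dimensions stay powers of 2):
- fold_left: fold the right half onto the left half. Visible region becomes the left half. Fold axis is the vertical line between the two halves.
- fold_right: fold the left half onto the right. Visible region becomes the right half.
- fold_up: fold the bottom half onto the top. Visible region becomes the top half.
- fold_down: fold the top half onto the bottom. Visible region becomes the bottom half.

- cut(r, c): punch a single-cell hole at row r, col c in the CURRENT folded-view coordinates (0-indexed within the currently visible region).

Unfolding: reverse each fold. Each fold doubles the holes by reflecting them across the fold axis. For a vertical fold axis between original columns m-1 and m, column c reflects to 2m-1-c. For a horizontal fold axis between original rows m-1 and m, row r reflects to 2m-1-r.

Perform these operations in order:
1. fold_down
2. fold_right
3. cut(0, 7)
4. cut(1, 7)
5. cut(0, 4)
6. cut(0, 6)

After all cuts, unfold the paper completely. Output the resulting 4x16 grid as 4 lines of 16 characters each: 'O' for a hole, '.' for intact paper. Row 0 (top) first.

Op 1 fold_down: fold axis h@2; visible region now rows[2,4) x cols[0,16) = 2x16
Op 2 fold_right: fold axis v@8; visible region now rows[2,4) x cols[8,16) = 2x8
Op 3 cut(0, 7): punch at orig (2,15); cuts so far [(2, 15)]; region rows[2,4) x cols[8,16) = 2x8
Op 4 cut(1, 7): punch at orig (3,15); cuts so far [(2, 15), (3, 15)]; region rows[2,4) x cols[8,16) = 2x8
Op 5 cut(0, 4): punch at orig (2,12); cuts so far [(2, 12), (2, 15), (3, 15)]; region rows[2,4) x cols[8,16) = 2x8
Op 6 cut(0, 6): punch at orig (2,14); cuts so far [(2, 12), (2, 14), (2, 15), (3, 15)]; region rows[2,4) x cols[8,16) = 2x8
Unfold 1 (reflect across v@8): 8 holes -> [(2, 0), (2, 1), (2, 3), (2, 12), (2, 14), (2, 15), (3, 0), (3, 15)]
Unfold 2 (reflect across h@2): 16 holes -> [(0, 0), (0, 15), (1, 0), (1, 1), (1, 3), (1, 12), (1, 14), (1, 15), (2, 0), (2, 1), (2, 3), (2, 12), (2, 14), (2, 15), (3, 0), (3, 15)]

Answer: O..............O
OO.O........O.OO
OO.O........O.OO
O..............O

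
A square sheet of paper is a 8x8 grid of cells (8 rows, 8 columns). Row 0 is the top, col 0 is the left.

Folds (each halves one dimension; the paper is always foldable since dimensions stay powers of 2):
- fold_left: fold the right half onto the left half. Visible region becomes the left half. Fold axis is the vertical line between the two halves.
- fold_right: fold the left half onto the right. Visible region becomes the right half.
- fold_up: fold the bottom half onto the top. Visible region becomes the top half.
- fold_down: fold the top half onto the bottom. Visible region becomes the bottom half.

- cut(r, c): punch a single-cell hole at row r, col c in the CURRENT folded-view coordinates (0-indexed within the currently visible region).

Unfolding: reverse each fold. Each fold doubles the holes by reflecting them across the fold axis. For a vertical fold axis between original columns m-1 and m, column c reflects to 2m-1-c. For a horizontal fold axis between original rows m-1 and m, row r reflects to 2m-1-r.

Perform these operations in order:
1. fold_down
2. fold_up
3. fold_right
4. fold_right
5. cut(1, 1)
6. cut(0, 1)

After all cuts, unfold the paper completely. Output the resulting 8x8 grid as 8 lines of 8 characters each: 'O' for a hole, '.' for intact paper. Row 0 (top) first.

Answer: O..OO..O
O..OO..O
O..OO..O
O..OO..O
O..OO..O
O..OO..O
O..OO..O
O..OO..O

Derivation:
Op 1 fold_down: fold axis h@4; visible region now rows[4,8) x cols[0,8) = 4x8
Op 2 fold_up: fold axis h@6; visible region now rows[4,6) x cols[0,8) = 2x8
Op 3 fold_right: fold axis v@4; visible region now rows[4,6) x cols[4,8) = 2x4
Op 4 fold_right: fold axis v@6; visible region now rows[4,6) x cols[6,8) = 2x2
Op 5 cut(1, 1): punch at orig (5,7); cuts so far [(5, 7)]; region rows[4,6) x cols[6,8) = 2x2
Op 6 cut(0, 1): punch at orig (4,7); cuts so far [(4, 7), (5, 7)]; region rows[4,6) x cols[6,8) = 2x2
Unfold 1 (reflect across v@6): 4 holes -> [(4, 4), (4, 7), (5, 4), (5, 7)]
Unfold 2 (reflect across v@4): 8 holes -> [(4, 0), (4, 3), (4, 4), (4, 7), (5, 0), (5, 3), (5, 4), (5, 7)]
Unfold 3 (reflect across h@6): 16 holes -> [(4, 0), (4, 3), (4, 4), (4, 7), (5, 0), (5, 3), (5, 4), (5, 7), (6, 0), (6, 3), (6, 4), (6, 7), (7, 0), (7, 3), (7, 4), (7, 7)]
Unfold 4 (reflect across h@4): 32 holes -> [(0, 0), (0, 3), (0, 4), (0, 7), (1, 0), (1, 3), (1, 4), (1, 7), (2, 0), (2, 3), (2, 4), (2, 7), (3, 0), (3, 3), (3, 4), (3, 7), (4, 0), (4, 3), (4, 4), (4, 7), (5, 0), (5, 3), (5, 4), (5, 7), (6, 0), (6, 3), (6, 4), (6, 7), (7, 0), (7, 3), (7, 4), (7, 7)]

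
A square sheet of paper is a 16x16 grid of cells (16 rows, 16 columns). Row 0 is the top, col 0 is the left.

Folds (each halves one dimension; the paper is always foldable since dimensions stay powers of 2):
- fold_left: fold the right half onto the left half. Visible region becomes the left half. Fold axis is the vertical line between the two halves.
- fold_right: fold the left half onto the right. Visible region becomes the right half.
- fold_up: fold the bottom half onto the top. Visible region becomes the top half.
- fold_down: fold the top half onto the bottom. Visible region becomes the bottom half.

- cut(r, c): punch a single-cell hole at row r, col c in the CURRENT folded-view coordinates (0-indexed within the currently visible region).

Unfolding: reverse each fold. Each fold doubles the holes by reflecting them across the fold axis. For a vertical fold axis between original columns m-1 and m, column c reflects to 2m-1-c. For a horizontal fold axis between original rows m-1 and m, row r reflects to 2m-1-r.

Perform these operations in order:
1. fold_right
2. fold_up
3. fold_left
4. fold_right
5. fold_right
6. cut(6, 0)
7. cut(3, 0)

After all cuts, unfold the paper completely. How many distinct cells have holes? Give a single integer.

Op 1 fold_right: fold axis v@8; visible region now rows[0,16) x cols[8,16) = 16x8
Op 2 fold_up: fold axis h@8; visible region now rows[0,8) x cols[8,16) = 8x8
Op 3 fold_left: fold axis v@12; visible region now rows[0,8) x cols[8,12) = 8x4
Op 4 fold_right: fold axis v@10; visible region now rows[0,8) x cols[10,12) = 8x2
Op 5 fold_right: fold axis v@11; visible region now rows[0,8) x cols[11,12) = 8x1
Op 6 cut(6, 0): punch at orig (6,11); cuts so far [(6, 11)]; region rows[0,8) x cols[11,12) = 8x1
Op 7 cut(3, 0): punch at orig (3,11); cuts so far [(3, 11), (6, 11)]; region rows[0,8) x cols[11,12) = 8x1
Unfold 1 (reflect across v@11): 4 holes -> [(3, 10), (3, 11), (6, 10), (6, 11)]
Unfold 2 (reflect across v@10): 8 holes -> [(3, 8), (3, 9), (3, 10), (3, 11), (6, 8), (6, 9), (6, 10), (6, 11)]
Unfold 3 (reflect across v@12): 16 holes -> [(3, 8), (3, 9), (3, 10), (3, 11), (3, 12), (3, 13), (3, 14), (3, 15), (6, 8), (6, 9), (6, 10), (6, 11), (6, 12), (6, 13), (6, 14), (6, 15)]
Unfold 4 (reflect across h@8): 32 holes -> [(3, 8), (3, 9), (3, 10), (3, 11), (3, 12), (3, 13), (3, 14), (3, 15), (6, 8), (6, 9), (6, 10), (6, 11), (6, 12), (6, 13), (6, 14), (6, 15), (9, 8), (9, 9), (9, 10), (9, 11), (9, 12), (9, 13), (9, 14), (9, 15), (12, 8), (12, 9), (12, 10), (12, 11), (12, 12), (12, 13), (12, 14), (12, 15)]
Unfold 5 (reflect across v@8): 64 holes -> [(3, 0), (3, 1), (3, 2), (3, 3), (3, 4), (3, 5), (3, 6), (3, 7), (3, 8), (3, 9), (3, 10), (3, 11), (3, 12), (3, 13), (3, 14), (3, 15), (6, 0), (6, 1), (6, 2), (6, 3), (6, 4), (6, 5), (6, 6), (6, 7), (6, 8), (6, 9), (6, 10), (6, 11), (6, 12), (6, 13), (6, 14), (6, 15), (9, 0), (9, 1), (9, 2), (9, 3), (9, 4), (9, 5), (9, 6), (9, 7), (9, 8), (9, 9), (9, 10), (9, 11), (9, 12), (9, 13), (9, 14), (9, 15), (12, 0), (12, 1), (12, 2), (12, 3), (12, 4), (12, 5), (12, 6), (12, 7), (12, 8), (12, 9), (12, 10), (12, 11), (12, 12), (12, 13), (12, 14), (12, 15)]

Answer: 64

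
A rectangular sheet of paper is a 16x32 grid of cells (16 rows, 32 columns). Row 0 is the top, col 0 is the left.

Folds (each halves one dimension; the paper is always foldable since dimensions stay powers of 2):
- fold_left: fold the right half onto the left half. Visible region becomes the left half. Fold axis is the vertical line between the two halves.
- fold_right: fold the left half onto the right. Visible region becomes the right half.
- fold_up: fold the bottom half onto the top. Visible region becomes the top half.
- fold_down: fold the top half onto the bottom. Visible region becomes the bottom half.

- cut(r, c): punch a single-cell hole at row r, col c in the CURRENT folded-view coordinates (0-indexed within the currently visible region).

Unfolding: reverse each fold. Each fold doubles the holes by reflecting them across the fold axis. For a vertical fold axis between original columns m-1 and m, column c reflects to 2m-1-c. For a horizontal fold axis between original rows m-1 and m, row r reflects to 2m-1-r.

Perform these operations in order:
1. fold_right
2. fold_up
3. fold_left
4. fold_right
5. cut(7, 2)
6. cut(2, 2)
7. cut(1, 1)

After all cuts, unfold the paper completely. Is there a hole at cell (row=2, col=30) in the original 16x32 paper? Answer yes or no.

Op 1 fold_right: fold axis v@16; visible region now rows[0,16) x cols[16,32) = 16x16
Op 2 fold_up: fold axis h@8; visible region now rows[0,8) x cols[16,32) = 8x16
Op 3 fold_left: fold axis v@24; visible region now rows[0,8) x cols[16,24) = 8x8
Op 4 fold_right: fold axis v@20; visible region now rows[0,8) x cols[20,24) = 8x4
Op 5 cut(7, 2): punch at orig (7,22); cuts so far [(7, 22)]; region rows[0,8) x cols[20,24) = 8x4
Op 6 cut(2, 2): punch at orig (2,22); cuts so far [(2, 22), (7, 22)]; region rows[0,8) x cols[20,24) = 8x4
Op 7 cut(1, 1): punch at orig (1,21); cuts so far [(1, 21), (2, 22), (7, 22)]; region rows[0,8) x cols[20,24) = 8x4
Unfold 1 (reflect across v@20): 6 holes -> [(1, 18), (1, 21), (2, 17), (2, 22), (7, 17), (7, 22)]
Unfold 2 (reflect across v@24): 12 holes -> [(1, 18), (1, 21), (1, 26), (1, 29), (2, 17), (2, 22), (2, 25), (2, 30), (7, 17), (7, 22), (7, 25), (7, 30)]
Unfold 3 (reflect across h@8): 24 holes -> [(1, 18), (1, 21), (1, 26), (1, 29), (2, 17), (2, 22), (2, 25), (2, 30), (7, 17), (7, 22), (7, 25), (7, 30), (8, 17), (8, 22), (8, 25), (8, 30), (13, 17), (13, 22), (13, 25), (13, 30), (14, 18), (14, 21), (14, 26), (14, 29)]
Unfold 4 (reflect across v@16): 48 holes -> [(1, 2), (1, 5), (1, 10), (1, 13), (1, 18), (1, 21), (1, 26), (1, 29), (2, 1), (2, 6), (2, 9), (2, 14), (2, 17), (2, 22), (2, 25), (2, 30), (7, 1), (7, 6), (7, 9), (7, 14), (7, 17), (7, 22), (7, 25), (7, 30), (8, 1), (8, 6), (8, 9), (8, 14), (8, 17), (8, 22), (8, 25), (8, 30), (13, 1), (13, 6), (13, 9), (13, 14), (13, 17), (13, 22), (13, 25), (13, 30), (14, 2), (14, 5), (14, 10), (14, 13), (14, 18), (14, 21), (14, 26), (14, 29)]
Holes: [(1, 2), (1, 5), (1, 10), (1, 13), (1, 18), (1, 21), (1, 26), (1, 29), (2, 1), (2, 6), (2, 9), (2, 14), (2, 17), (2, 22), (2, 25), (2, 30), (7, 1), (7, 6), (7, 9), (7, 14), (7, 17), (7, 22), (7, 25), (7, 30), (8, 1), (8, 6), (8, 9), (8, 14), (8, 17), (8, 22), (8, 25), (8, 30), (13, 1), (13, 6), (13, 9), (13, 14), (13, 17), (13, 22), (13, 25), (13, 30), (14, 2), (14, 5), (14, 10), (14, 13), (14, 18), (14, 21), (14, 26), (14, 29)]

Answer: yes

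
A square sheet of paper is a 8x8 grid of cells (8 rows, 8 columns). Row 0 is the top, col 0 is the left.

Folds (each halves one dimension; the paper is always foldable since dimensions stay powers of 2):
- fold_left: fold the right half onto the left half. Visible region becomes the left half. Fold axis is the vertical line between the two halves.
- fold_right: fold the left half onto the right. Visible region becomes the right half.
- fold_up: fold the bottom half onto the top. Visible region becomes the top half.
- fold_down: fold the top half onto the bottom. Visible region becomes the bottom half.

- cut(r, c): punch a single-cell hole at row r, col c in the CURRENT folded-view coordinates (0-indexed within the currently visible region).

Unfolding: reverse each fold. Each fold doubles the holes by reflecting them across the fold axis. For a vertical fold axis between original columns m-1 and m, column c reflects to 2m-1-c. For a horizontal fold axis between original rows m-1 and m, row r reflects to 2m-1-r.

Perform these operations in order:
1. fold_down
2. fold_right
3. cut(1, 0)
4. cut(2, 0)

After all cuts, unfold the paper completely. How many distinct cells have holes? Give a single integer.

Answer: 8

Derivation:
Op 1 fold_down: fold axis h@4; visible region now rows[4,8) x cols[0,8) = 4x8
Op 2 fold_right: fold axis v@4; visible region now rows[4,8) x cols[4,8) = 4x4
Op 3 cut(1, 0): punch at orig (5,4); cuts so far [(5, 4)]; region rows[4,8) x cols[4,8) = 4x4
Op 4 cut(2, 0): punch at orig (6,4); cuts so far [(5, 4), (6, 4)]; region rows[4,8) x cols[4,8) = 4x4
Unfold 1 (reflect across v@4): 4 holes -> [(5, 3), (5, 4), (6, 3), (6, 4)]
Unfold 2 (reflect across h@4): 8 holes -> [(1, 3), (1, 4), (2, 3), (2, 4), (5, 3), (5, 4), (6, 3), (6, 4)]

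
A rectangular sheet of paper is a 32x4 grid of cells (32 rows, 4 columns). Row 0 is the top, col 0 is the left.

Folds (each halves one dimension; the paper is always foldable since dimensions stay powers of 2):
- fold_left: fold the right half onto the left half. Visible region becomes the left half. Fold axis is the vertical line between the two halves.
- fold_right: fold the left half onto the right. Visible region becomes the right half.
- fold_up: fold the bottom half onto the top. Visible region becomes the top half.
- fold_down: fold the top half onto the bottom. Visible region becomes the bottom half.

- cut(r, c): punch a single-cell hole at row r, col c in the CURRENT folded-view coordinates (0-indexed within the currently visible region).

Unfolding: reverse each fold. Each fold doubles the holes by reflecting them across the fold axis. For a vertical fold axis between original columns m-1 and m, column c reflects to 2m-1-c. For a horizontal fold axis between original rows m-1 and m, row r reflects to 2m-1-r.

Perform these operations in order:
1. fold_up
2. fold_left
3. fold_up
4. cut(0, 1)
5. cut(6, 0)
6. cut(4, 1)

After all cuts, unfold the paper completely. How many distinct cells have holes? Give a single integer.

Op 1 fold_up: fold axis h@16; visible region now rows[0,16) x cols[0,4) = 16x4
Op 2 fold_left: fold axis v@2; visible region now rows[0,16) x cols[0,2) = 16x2
Op 3 fold_up: fold axis h@8; visible region now rows[0,8) x cols[0,2) = 8x2
Op 4 cut(0, 1): punch at orig (0,1); cuts so far [(0, 1)]; region rows[0,8) x cols[0,2) = 8x2
Op 5 cut(6, 0): punch at orig (6,0); cuts so far [(0, 1), (6, 0)]; region rows[0,8) x cols[0,2) = 8x2
Op 6 cut(4, 1): punch at orig (4,1); cuts so far [(0, 1), (4, 1), (6, 0)]; region rows[0,8) x cols[0,2) = 8x2
Unfold 1 (reflect across h@8): 6 holes -> [(0, 1), (4, 1), (6, 0), (9, 0), (11, 1), (15, 1)]
Unfold 2 (reflect across v@2): 12 holes -> [(0, 1), (0, 2), (4, 1), (4, 2), (6, 0), (6, 3), (9, 0), (9, 3), (11, 1), (11, 2), (15, 1), (15, 2)]
Unfold 3 (reflect across h@16): 24 holes -> [(0, 1), (0, 2), (4, 1), (4, 2), (6, 0), (6, 3), (9, 0), (9, 3), (11, 1), (11, 2), (15, 1), (15, 2), (16, 1), (16, 2), (20, 1), (20, 2), (22, 0), (22, 3), (25, 0), (25, 3), (27, 1), (27, 2), (31, 1), (31, 2)]

Answer: 24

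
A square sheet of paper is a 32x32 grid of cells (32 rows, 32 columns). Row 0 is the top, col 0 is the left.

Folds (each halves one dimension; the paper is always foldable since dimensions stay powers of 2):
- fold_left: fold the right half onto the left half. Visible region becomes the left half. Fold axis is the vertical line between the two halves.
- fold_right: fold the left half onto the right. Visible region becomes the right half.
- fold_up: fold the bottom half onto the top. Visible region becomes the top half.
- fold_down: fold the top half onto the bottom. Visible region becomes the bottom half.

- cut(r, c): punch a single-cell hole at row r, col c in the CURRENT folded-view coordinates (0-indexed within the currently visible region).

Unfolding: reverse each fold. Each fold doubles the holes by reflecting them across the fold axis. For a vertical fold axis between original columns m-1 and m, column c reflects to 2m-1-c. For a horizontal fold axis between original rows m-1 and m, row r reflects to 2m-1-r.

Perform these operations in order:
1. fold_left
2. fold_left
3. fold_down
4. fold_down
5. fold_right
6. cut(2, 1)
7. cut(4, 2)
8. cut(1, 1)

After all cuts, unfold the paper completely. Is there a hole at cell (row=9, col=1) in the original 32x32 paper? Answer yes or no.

Answer: no

Derivation:
Op 1 fold_left: fold axis v@16; visible region now rows[0,32) x cols[0,16) = 32x16
Op 2 fold_left: fold axis v@8; visible region now rows[0,32) x cols[0,8) = 32x8
Op 3 fold_down: fold axis h@16; visible region now rows[16,32) x cols[0,8) = 16x8
Op 4 fold_down: fold axis h@24; visible region now rows[24,32) x cols[0,8) = 8x8
Op 5 fold_right: fold axis v@4; visible region now rows[24,32) x cols[4,8) = 8x4
Op 6 cut(2, 1): punch at orig (26,5); cuts so far [(26, 5)]; region rows[24,32) x cols[4,8) = 8x4
Op 7 cut(4, 2): punch at orig (28,6); cuts so far [(26, 5), (28, 6)]; region rows[24,32) x cols[4,8) = 8x4
Op 8 cut(1, 1): punch at orig (25,5); cuts so far [(25, 5), (26, 5), (28, 6)]; region rows[24,32) x cols[4,8) = 8x4
Unfold 1 (reflect across v@4): 6 holes -> [(25, 2), (25, 5), (26, 2), (26, 5), (28, 1), (28, 6)]
Unfold 2 (reflect across h@24): 12 holes -> [(19, 1), (19, 6), (21, 2), (21, 5), (22, 2), (22, 5), (25, 2), (25, 5), (26, 2), (26, 5), (28, 1), (28, 6)]
Unfold 3 (reflect across h@16): 24 holes -> [(3, 1), (3, 6), (5, 2), (5, 5), (6, 2), (6, 5), (9, 2), (9, 5), (10, 2), (10, 5), (12, 1), (12, 6), (19, 1), (19, 6), (21, 2), (21, 5), (22, 2), (22, 5), (25, 2), (25, 5), (26, 2), (26, 5), (28, 1), (28, 6)]
Unfold 4 (reflect across v@8): 48 holes -> [(3, 1), (3, 6), (3, 9), (3, 14), (5, 2), (5, 5), (5, 10), (5, 13), (6, 2), (6, 5), (6, 10), (6, 13), (9, 2), (9, 5), (9, 10), (9, 13), (10, 2), (10, 5), (10, 10), (10, 13), (12, 1), (12, 6), (12, 9), (12, 14), (19, 1), (19, 6), (19, 9), (19, 14), (21, 2), (21, 5), (21, 10), (21, 13), (22, 2), (22, 5), (22, 10), (22, 13), (25, 2), (25, 5), (25, 10), (25, 13), (26, 2), (26, 5), (26, 10), (26, 13), (28, 1), (28, 6), (28, 9), (28, 14)]
Unfold 5 (reflect across v@16): 96 holes -> [(3, 1), (3, 6), (3, 9), (3, 14), (3, 17), (3, 22), (3, 25), (3, 30), (5, 2), (5, 5), (5, 10), (5, 13), (5, 18), (5, 21), (5, 26), (5, 29), (6, 2), (6, 5), (6, 10), (6, 13), (6, 18), (6, 21), (6, 26), (6, 29), (9, 2), (9, 5), (9, 10), (9, 13), (9, 18), (9, 21), (9, 26), (9, 29), (10, 2), (10, 5), (10, 10), (10, 13), (10, 18), (10, 21), (10, 26), (10, 29), (12, 1), (12, 6), (12, 9), (12, 14), (12, 17), (12, 22), (12, 25), (12, 30), (19, 1), (19, 6), (19, 9), (19, 14), (19, 17), (19, 22), (19, 25), (19, 30), (21, 2), (21, 5), (21, 10), (21, 13), (21, 18), (21, 21), (21, 26), (21, 29), (22, 2), (22, 5), (22, 10), (22, 13), (22, 18), (22, 21), (22, 26), (22, 29), (25, 2), (25, 5), (25, 10), (25, 13), (25, 18), (25, 21), (25, 26), (25, 29), (26, 2), (26, 5), (26, 10), (26, 13), (26, 18), (26, 21), (26, 26), (26, 29), (28, 1), (28, 6), (28, 9), (28, 14), (28, 17), (28, 22), (28, 25), (28, 30)]
Holes: [(3, 1), (3, 6), (3, 9), (3, 14), (3, 17), (3, 22), (3, 25), (3, 30), (5, 2), (5, 5), (5, 10), (5, 13), (5, 18), (5, 21), (5, 26), (5, 29), (6, 2), (6, 5), (6, 10), (6, 13), (6, 18), (6, 21), (6, 26), (6, 29), (9, 2), (9, 5), (9, 10), (9, 13), (9, 18), (9, 21), (9, 26), (9, 29), (10, 2), (10, 5), (10, 10), (10, 13), (10, 18), (10, 21), (10, 26), (10, 29), (12, 1), (12, 6), (12, 9), (12, 14), (12, 17), (12, 22), (12, 25), (12, 30), (19, 1), (19, 6), (19, 9), (19, 14), (19, 17), (19, 22), (19, 25), (19, 30), (21, 2), (21, 5), (21, 10), (21, 13), (21, 18), (21, 21), (21, 26), (21, 29), (22, 2), (22, 5), (22, 10), (22, 13), (22, 18), (22, 21), (22, 26), (22, 29), (25, 2), (25, 5), (25, 10), (25, 13), (25, 18), (25, 21), (25, 26), (25, 29), (26, 2), (26, 5), (26, 10), (26, 13), (26, 18), (26, 21), (26, 26), (26, 29), (28, 1), (28, 6), (28, 9), (28, 14), (28, 17), (28, 22), (28, 25), (28, 30)]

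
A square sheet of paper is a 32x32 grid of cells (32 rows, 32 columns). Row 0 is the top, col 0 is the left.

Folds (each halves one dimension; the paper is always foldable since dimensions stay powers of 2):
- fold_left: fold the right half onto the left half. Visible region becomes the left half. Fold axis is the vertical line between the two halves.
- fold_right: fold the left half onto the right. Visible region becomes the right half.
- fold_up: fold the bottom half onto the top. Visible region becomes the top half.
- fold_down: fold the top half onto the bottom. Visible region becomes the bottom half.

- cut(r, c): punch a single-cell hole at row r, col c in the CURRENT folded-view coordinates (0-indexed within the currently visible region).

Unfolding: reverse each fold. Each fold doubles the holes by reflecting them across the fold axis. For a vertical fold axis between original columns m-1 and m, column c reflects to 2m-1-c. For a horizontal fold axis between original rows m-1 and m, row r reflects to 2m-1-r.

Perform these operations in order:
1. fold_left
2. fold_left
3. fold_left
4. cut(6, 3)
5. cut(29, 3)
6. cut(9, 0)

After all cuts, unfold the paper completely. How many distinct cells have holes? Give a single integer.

Answer: 24

Derivation:
Op 1 fold_left: fold axis v@16; visible region now rows[0,32) x cols[0,16) = 32x16
Op 2 fold_left: fold axis v@8; visible region now rows[0,32) x cols[0,8) = 32x8
Op 3 fold_left: fold axis v@4; visible region now rows[0,32) x cols[0,4) = 32x4
Op 4 cut(6, 3): punch at orig (6,3); cuts so far [(6, 3)]; region rows[0,32) x cols[0,4) = 32x4
Op 5 cut(29, 3): punch at orig (29,3); cuts so far [(6, 3), (29, 3)]; region rows[0,32) x cols[0,4) = 32x4
Op 6 cut(9, 0): punch at orig (9,0); cuts so far [(6, 3), (9, 0), (29, 3)]; region rows[0,32) x cols[0,4) = 32x4
Unfold 1 (reflect across v@4): 6 holes -> [(6, 3), (6, 4), (9, 0), (9, 7), (29, 3), (29, 4)]
Unfold 2 (reflect across v@8): 12 holes -> [(6, 3), (6, 4), (6, 11), (6, 12), (9, 0), (9, 7), (9, 8), (9, 15), (29, 3), (29, 4), (29, 11), (29, 12)]
Unfold 3 (reflect across v@16): 24 holes -> [(6, 3), (6, 4), (6, 11), (6, 12), (6, 19), (6, 20), (6, 27), (6, 28), (9, 0), (9, 7), (9, 8), (9, 15), (9, 16), (9, 23), (9, 24), (9, 31), (29, 3), (29, 4), (29, 11), (29, 12), (29, 19), (29, 20), (29, 27), (29, 28)]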